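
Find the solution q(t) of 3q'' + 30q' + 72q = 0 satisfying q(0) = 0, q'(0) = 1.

Divide through by 3: q'' + 10q' + 24q = 0.
Characteristic equation r² + 10r + 24 = 0 factors as (r + 4)(r + 6) = 0, so r = -4, -6.
Hence q_h = C1*exp(-4*t) + C2*exp(-6*t).
Apply the initial conditions: q(0) = C1 + C2 = 0 and q'(0) = -6*C2 - 4*C1 = 1. Solving gives C1 = 1/2, C2 = -1/2.

q = exp(-4*t)/2 - exp(-6*t)/2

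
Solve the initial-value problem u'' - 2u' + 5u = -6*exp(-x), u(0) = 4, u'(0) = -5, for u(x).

u = -3*exp(-x)/4 - 21*exp(x)*sin(2*x)/4 + 19*cos(2*x)*exp(x)/4

Characteristic equation r² - 2r + 5 = 0 has discriminant (-2)² - 4·(5) = -16 < 0, so r = 1 ± 2i.
Hence u_h = C1*cos(2*x)*exp(x) + C2*exp(x)*sin(2*x).
Try u_p = A*exp(-x). Substituting into the equation and dividing by exp(-x) gives A = -3/4, so u_p = -3*exp(-x)/4.
General solution: u = -3*exp(-x)/4 + C1*cos(2*x)*exp(x) + C2*exp(x)*sin(2*x).
Apply the initial conditions: u(0) = -3/4 + C1 = 4 and u'(0) = 3/4 + C1 + 2*C2 = -5. Solving gives C1 = 19/4, C2 = -21/4.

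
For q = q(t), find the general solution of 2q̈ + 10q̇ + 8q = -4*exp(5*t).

q = -exp(5*t)/27 + C1*exp(-t) + C2*exp(-4*t)

Divide through by 2: q'' + 5q' + 4q = -2*exp(5*t).
Characteristic equation r² + 5r + 4 = 0 factors as (r + 1)(r + 4) = 0, so r = -1, -4.
Hence q_h = C1*exp(-t) + C2*exp(-4*t).
Try q_p = A*exp(5*t). Substituting into the equation and dividing by exp(5*t) gives A = -1/27, so q_p = -exp(5*t)/27.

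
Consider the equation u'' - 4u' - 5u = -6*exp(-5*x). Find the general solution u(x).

u = -3*exp(-5*x)/20 + C1*exp(5*x) + C2*exp(-x)

Characteristic equation r² - 4r - 5 = 0 factors as (r - 5)(r + 1) = 0, so r = 5, -1.
Hence u_h = C1*exp(5*x) + C2*exp(-x).
Try u_p = A*exp(-5*x). Substituting into the equation and dividing by exp(-5*x) gives A = -3/20, so u_p = -3*exp(-5*x)/20.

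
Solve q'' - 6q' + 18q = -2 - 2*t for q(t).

Characteristic equation r² - 6r + 18 = 0 has discriminant (-6)² - 4·(18) = -36 < 0, so r = 3 ± 3i.
Hence q_h = C1*cos(3*t)*exp(3*t) + C2*exp(3*t)*sin(3*t).
For the particular solution try q_p = A0 + A1*t. Substituting and matching coefficients of each power of t gives A0 = -4/27, A1 = -1/9, so q_p = -4/27 - t/9.

q = -4/27 - t/9 + C1*cos(3*t)*exp(3*t) + C2*exp(3*t)*sin(3*t)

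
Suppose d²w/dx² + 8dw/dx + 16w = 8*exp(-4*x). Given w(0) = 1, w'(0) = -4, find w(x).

Characteristic equation r² + 8r + 16 = 0 has discriminant (8)² - 4·(16) = 0, so r = -4 is a repeated root.
Hence w_h = (C1 + C2*x)*exp(-4*x).
Since exp(-4*x) solves the homogeneous equation (r = -4 is a root of multiplicity 2), multiply the trial by x^2. Try w_p = A*x^2*exp(-4*x). Substituting into the equation and dividing by exp(-4*x) gives A = 4, so w_p = 4*x^2*exp(-4*x).
General solution: w = C1*exp(-4*x) + 4*x^2*exp(-4*x) + C2*x*exp(-4*x).
Apply the initial conditions: w(0) = C1 = 1 and w'(0) = C2 - 4*C1 = -4. Solving gives C1 = 1, C2 = 0.

w = 4*x**2*exp(-4*x) + exp(-4*x)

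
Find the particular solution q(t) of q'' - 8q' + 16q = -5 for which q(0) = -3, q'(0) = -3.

q = -5/16 - 43*exp(4*t)/16 + 31*t*exp(4*t)/4

Characteristic equation r² - 8r + 16 = 0 has discriminant (-8)² - 4·(16) = 0, so r = 4 is a repeated root.
Hence q_h = (C1 + C2*t)*exp(4*t).
For the particular solution try q_p = A0. Substituting and matching coefficients of each power of t gives A0 = -5/16, so q_p = -5/16.
General solution: q = -5/16 + C1*exp(4*t) + C2*t*exp(4*t).
Apply the initial conditions: q(0) = -5/16 + C1 = -3 and q'(0) = C2 + 4*C1 = -3. Solving gives C1 = -43/16, C2 = 31/4.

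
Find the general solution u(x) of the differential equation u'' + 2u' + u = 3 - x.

u = 5 - x + C1*exp(-x) + C2*x*exp(-x)

Characteristic equation r² + 2r + 1 = 0 has discriminant (2)² - 4·(1) = 0, so r = -1 is a repeated root.
Hence u_h = (C1 + C2*x)*exp(-x).
For the particular solution try u_p = A0 + A1*x. Substituting and matching coefficients of each power of x gives A0 = 5, A1 = -1, so u_p = 5 - x.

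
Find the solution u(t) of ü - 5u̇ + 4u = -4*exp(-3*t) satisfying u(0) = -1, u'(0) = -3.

Characteristic equation r² - 5r + 4 = 0 factors as (r - 1)(r - 4) = 0, so r = 1, 4.
Hence u_h = C1*exp(t) + C2*exp(4*t).
Try u_p = A*exp(-3*t). Substituting into the equation and dividing by exp(-3*t) gives A = -1/7, so u_p = -exp(-3*t)/7.
General solution: u = -exp(-3*t)/7 + C1*exp(t) + C2*exp(4*t).
Apply the initial conditions: u(0) = -1/7 + C1 + C2 = -1 and u'(0) = 3/7 + C1 + 4*C2 = -3. Solving gives C1 = 0, C2 = -6/7.

u = -6*exp(4*t)/7 - exp(-3*t)/7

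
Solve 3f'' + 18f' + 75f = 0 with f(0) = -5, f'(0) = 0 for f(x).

f = -5*cos(4*x)*exp(-3*x) - 15*exp(-3*x)*sin(4*x)/4

Divide through by 3: f'' + 6f' + 25f = 0.
Characteristic equation r² + 6r + 25 = 0 has discriminant (6)² - 4·(25) = -64 < 0, so r = -3 ± 4i.
Hence f_h = C1*cos(4*x)*exp(-3*x) + C2*exp(-3*x)*sin(4*x).
Apply the initial conditions: f(0) = C1 = -5 and f'(0) = -3*C1 + 4*C2 = 0. Solving gives C1 = -5, C2 = -15/4.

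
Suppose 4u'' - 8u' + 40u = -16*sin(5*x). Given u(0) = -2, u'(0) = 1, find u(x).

u = -8*cos(5*x)/65 + 12*sin(5*x)/65 - 122*cos(3*x)*exp(x)/65 + 127*exp(x)*sin(3*x)/195

Divide through by 4: u'' - 2u' + 10u = -4*sin(5*x).
Characteristic equation r² - 2r + 10 = 0 has discriminant (-2)² - 4·(10) = -36 < 0, so r = 1 ± 3i.
Hence u_h = C1*cos(3*x)*exp(x) + C2*exp(x)*sin(3*x).
Try u_p = A*cos(5*x) + B*sin(5*x). Substituting and equating the coefficients of cos(5x) and sin(5x) gives A = -8/65, B = 12/65, so u_p = -8*cos(5*x)/65 + 12*sin(5*x)/65.
General solution: u = -8*cos(5*x)/65 + 12*sin(5*x)/65 + C1*cos(3*x)*exp(x) + C2*exp(x)*sin(3*x).
Apply the initial conditions: u(0) = -8/65 + C1 = -2 and u'(0) = 12/13 + C1 + 3*C2 = 1. Solving gives C1 = -122/65, C2 = 127/195.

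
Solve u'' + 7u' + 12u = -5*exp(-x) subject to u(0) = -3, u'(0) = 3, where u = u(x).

Characteristic equation r² + 7r + 12 = 0 factors as (r + 3)(r + 4) = 0, so r = -3, -4.
Hence u_h = C1*exp(-3*x) + C2*exp(-4*x).
Try u_p = A*exp(-x). Substituting into the equation and dividing by exp(-x) gives A = -5/6, so u_p = -5*exp(-x)/6.
General solution: u = -5*exp(-x)/6 + C1*exp(-3*x) + C2*exp(-4*x).
Apply the initial conditions: u(0) = -5/6 + C1 + C2 = -3 and u'(0) = 5/6 - 4*C2 - 3*C1 = 3. Solving gives C1 = -13/2, C2 = 13/3.

u = -13*exp(-3*x)/2 - 5*exp(-x)/6 + 13*exp(-4*x)/3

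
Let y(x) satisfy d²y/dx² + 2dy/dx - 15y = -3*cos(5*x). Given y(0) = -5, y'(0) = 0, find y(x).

y = -859*exp(3*x)/272 - 153*exp(-5*x)/80 - 3*sin(5*x)/170 + 6*cos(5*x)/85

Characteristic equation r² + 2r - 15 = 0 factors as (r - 3)(r + 5) = 0, so r = 3, -5.
Hence y_h = C1*exp(3*x) + C2*exp(-5*x).
Try y_p = A*cos(5*x) + B*sin(5*x). Substituting and equating the coefficients of cos(5x) and sin(5x) gives A = 6/85, B = -3/170, so y_p = -3*sin(5*x)/170 + 6*cos(5*x)/85.
General solution: y = -3*sin(5*x)/170 + 6*cos(5*x)/85 + C1*exp(3*x) + C2*exp(-5*x).
Apply the initial conditions: y(0) = 6/85 + C1 + C2 = -5 and y'(0) = -3/34 - 5*C2 + 3*C1 = 0. Solving gives C1 = -859/272, C2 = -153/80.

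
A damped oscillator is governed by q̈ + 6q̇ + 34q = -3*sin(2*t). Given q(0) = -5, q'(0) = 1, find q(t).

Characteristic equation r² + 6r + 34 = 0 has discriminant (6)² - 4·(34) = -100 < 0, so r = -3 ± 5i.
Hence q_h = C1*cos(5*t)*exp(-3*t) + C2*exp(-3*t)*sin(5*t).
Try q_p = A*cos(2*t) + B*sin(2*t). Substituting and equating the coefficients of cos(2t) and sin(2t) gives A = 1/29, B = -5/58, so q_p = -5*sin(2*t)/58 + cos(2*t)/29.
General solution: q = -5*sin(2*t)/58 + cos(2*t)/29 + C1*cos(5*t)*exp(-3*t) + C2*exp(-3*t)*sin(5*t).
Apply the initial conditions: q(0) = 1/29 + C1 = -5 and q'(0) = -5/29 - 3*C1 + 5*C2 = 1. Solving gives C1 = -146/29, C2 = -404/145.

q = -5*sin(2*t)/58 + cos(2*t)/29 - 404*exp(-3*t)*sin(5*t)/145 - 146*cos(5*t)*exp(-3*t)/29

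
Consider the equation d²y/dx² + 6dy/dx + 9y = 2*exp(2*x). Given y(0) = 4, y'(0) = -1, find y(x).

Characteristic equation r² + 6r + 9 = 0 has discriminant (6)² - 4·(9) = 0, so r = -3 is a repeated root.
Hence y_h = (C1 + C2*x)*exp(-3*x).
Try y_p = A*exp(2*x). Substituting into the equation and dividing by exp(2*x) gives A = 2/25, so y_p = 2*exp(2*x)/25.
General solution: y = 2*exp(2*x)/25 + C1*exp(-3*x) + C2*x*exp(-3*x).
Apply the initial conditions: y(0) = 2/25 + C1 = 4 and y'(0) = 4/25 + C2 - 3*C1 = -1. Solving gives C1 = 98/25, C2 = 53/5.

y = 2*exp(2*x)/25 + 98*exp(-3*x)/25 + 53*x*exp(-3*x)/5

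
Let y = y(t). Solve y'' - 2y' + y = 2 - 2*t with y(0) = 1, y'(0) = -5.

y = -2 - 2*t + 3*exp(t) - 6*t*exp(t)

Characteristic equation r² - 2r + 1 = 0 has discriminant (-2)² - 4·(1) = 0, so r = 1 is a repeated root.
Hence y_h = (C1 + C2*t)*exp(t).
For the particular solution try y_p = A0 + A1*t. Substituting and matching coefficients of each power of t gives A0 = -2, A1 = -2, so y_p = -2 - 2*t.
General solution: y = -2 - 2*t + C1*exp(t) + C2*t*exp(t).
Apply the initial conditions: y(0) = -2 + C1 = 1 and y'(0) = -2 + C1 + C2 = -5. Solving gives C1 = 3, C2 = -6.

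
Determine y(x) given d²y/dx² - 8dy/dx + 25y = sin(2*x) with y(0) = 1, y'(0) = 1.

Characteristic equation r² - 8r + 25 = 0 has discriminant (-8)² - 4·(25) = -36 < 0, so r = 4 ± 3i.
Hence y_h = C1*cos(3*x)*exp(4*x) + C2*exp(4*x)*sin(3*x).
Try y_p = A*cos(2*x) + B*sin(2*x). Substituting and equating the coefficients of cos(2x) and sin(2x) gives A = 16/697, B = 21/697, so y_p = 16*cos(2*x)/697 + 21*sin(2*x)/697.
General solution: y = 16*cos(2*x)/697 + 21*sin(2*x)/697 + C1*cos(3*x)*exp(4*x) + C2*exp(4*x)*sin(3*x).
Apply the initial conditions: y(0) = 16/697 + C1 = 1 and y'(0) = 42/697 + 3*C2 + 4*C1 = 1. Solving gives C1 = 681/697, C2 = -2069/2091.

y = 16*cos(2*x)/697 + 21*sin(2*x)/697 - 2069*exp(4*x)*sin(3*x)/2091 + 681*cos(3*x)*exp(4*x)/697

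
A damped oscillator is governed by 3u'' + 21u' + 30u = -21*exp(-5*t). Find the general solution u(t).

u = C1*exp(-2*t) + C2*exp(-5*t) + 7*t*exp(-5*t)/3

Divide through by 3: u'' + 7u' + 10u = -7*exp(-5*t).
Characteristic equation r² + 7r + 10 = 0 factors as (r + 2)(r + 5) = 0, so r = -2, -5.
Hence u_h = C1*exp(-2*t) + C2*exp(-5*t).
Since exp(-5*t) solves the homogeneous equation (r = -5 is a root of multiplicity 1), multiply the trial by t. Try u_p = A*t*exp(-5*t). Substituting into the equation and dividing by exp(-5*t) gives A = 7/3, so u_p = 7*t*exp(-5*t)/3.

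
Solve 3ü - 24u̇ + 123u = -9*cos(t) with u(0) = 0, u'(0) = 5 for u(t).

Divide through by 3: u'' - 8u' + 41u = -3*cos(t).
Characteristic equation r² - 8r + 41 = 0 has discriminant (-8)² - 4·(41) = -100 < 0, so r = 4 ± 5i.
Hence u_h = C1*cos(5*t)*exp(4*t) + C2*exp(4*t)*sin(5*t).
Try u_p = A*cos(t) + B*sin(t). Substituting and equating the coefficients of cos(t) and sin(t) gives A = -15/208, B = 3/208, so u_p = -15*cos(t)/208 + 3*sin(t)/208.
General solution: u = -15*cos(t)/208 + 3*sin(t)/208 + C1*cos(5*t)*exp(4*t) + C2*exp(4*t)*sin(5*t).
Apply the initial conditions: u(0) = -15/208 + C1 = 0 and u'(0) = 3/208 + 4*C1 + 5*C2 = 5. Solving gives C1 = 15/208, C2 = 977/1040.

u = -15*cos(t)/208 + 3*sin(t)/208 + 15*cos(5*t)*exp(4*t)/208 + 977*exp(4*t)*sin(5*t)/1040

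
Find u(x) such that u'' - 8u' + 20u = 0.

Characteristic equation r² - 8r + 20 = 0 has discriminant (-8)² - 4·(20) = -16 < 0, so r = 4 ± 2i.
Hence u_h = C1*cos(2*x)*exp(4*x) + C2*exp(4*x)*sin(2*x).

u = C1*cos(2*x)*exp(4*x) + C2*exp(4*x)*sin(2*x)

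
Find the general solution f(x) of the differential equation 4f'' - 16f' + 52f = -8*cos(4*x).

f = 6*cos(4*x)/265 + 32*sin(4*x)/265 + C1*cos(3*x)*exp(2*x) + C2*exp(2*x)*sin(3*x)

Divide through by 4: f'' - 4f' + 13f = -2*cos(4*x).
Characteristic equation r² - 4r + 13 = 0 has discriminant (-4)² - 4·(13) = -36 < 0, so r = 2 ± 3i.
Hence f_h = C1*cos(3*x)*exp(2*x) + C2*exp(2*x)*sin(3*x).
Try f_p = A*cos(4*x) + B*sin(4*x). Substituting and equating the coefficients of cos(4x) and sin(4x) gives A = 6/265, B = 32/265, so f_p = 6*cos(4*x)/265 + 32*sin(4*x)/265.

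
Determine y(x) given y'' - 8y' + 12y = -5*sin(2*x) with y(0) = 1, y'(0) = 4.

Characteristic equation r² - 8r + 12 = 0 factors as (r - 2)(r - 6) = 0, so r = 2, 6.
Hence y_h = C1*exp(2*x) + C2*exp(6*x).
Try y_p = A*cos(2*x) + B*sin(2*x). Substituting and equating the coefficients of cos(2x) and sin(2x) gives A = -1/4, B = -1/8, so y_p = -cos(2*x)/4 - sin(2*x)/8.
General solution: y = -cos(2*x)/4 - sin(2*x)/8 + C1*exp(2*x) + C2*exp(6*x).
Apply the initial conditions: y(0) = -1/4 + C1 + C2 = 1 and y'(0) = -1/4 + 2*C1 + 6*C2 = 4. Solving gives C1 = 13/16, C2 = 7/16.

y = -cos(2*x)/4 - sin(2*x)/8 + 7*exp(6*x)/16 + 13*exp(2*x)/16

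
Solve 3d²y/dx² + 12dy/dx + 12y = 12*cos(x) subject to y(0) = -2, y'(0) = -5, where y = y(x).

y = -62*exp(-2*x)/25 + 12*cos(x)/25 + 16*sin(x)/25 - 53*x*exp(-2*x)/5

Divide through by 3: y'' + 4y' + 4y = 4*cos(x).
Characteristic equation r² + 4r + 4 = 0 has discriminant (4)² - 4·(4) = 0, so r = -2 is a repeated root.
Hence y_h = (C1 + C2*x)*exp(-2*x).
Try y_p = A*cos(x) + B*sin(x). Substituting and equating the coefficients of cos(x) and sin(x) gives A = 12/25, B = 16/25, so y_p = 12*cos(x)/25 + 16*sin(x)/25.
General solution: y = 12*cos(x)/25 + 16*sin(x)/25 + C1*exp(-2*x) + C2*x*exp(-2*x).
Apply the initial conditions: y(0) = 12/25 + C1 = -2 and y'(0) = 16/25 + C2 - 2*C1 = -5. Solving gives C1 = -62/25, C2 = -53/5.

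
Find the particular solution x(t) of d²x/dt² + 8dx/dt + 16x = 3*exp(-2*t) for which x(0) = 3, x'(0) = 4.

Characteristic equation r² + 8r + 16 = 0 has discriminant (8)² - 4·(16) = 0, so r = -4 is a repeated root.
Hence x_h = (C1 + C2*t)*exp(-4*t).
Try x_p = A*exp(-2*t). Substituting into the equation and dividing by exp(-2*t) gives A = 3/4, so x_p = 3*exp(-2*t)/4.
General solution: x = 3*exp(-2*t)/4 + C1*exp(-4*t) + C2*t*exp(-4*t).
Apply the initial conditions: x(0) = 3/4 + C1 = 3 and x'(0) = -3/2 + C2 - 4*C1 = 4. Solving gives C1 = 9/4, C2 = 29/2.

x = 3*exp(-2*t)/4 + 9*exp(-4*t)/4 + 29*t*exp(-4*t)/2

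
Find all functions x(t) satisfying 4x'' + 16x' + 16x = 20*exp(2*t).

x = 5*exp(2*t)/16 + C1*exp(-2*t) + C2*t*exp(-2*t)

Divide through by 4: x'' + 4x' + 4x = 5*exp(2*t).
Characteristic equation r² + 4r + 4 = 0 has discriminant (4)² - 4·(4) = 0, so r = -2 is a repeated root.
Hence x_h = (C1 + C2*t)*exp(-2*t).
Try x_p = A*exp(2*t). Substituting into the equation and dividing by exp(2*t) gives A = 5/16, so x_p = 5*exp(2*t)/16.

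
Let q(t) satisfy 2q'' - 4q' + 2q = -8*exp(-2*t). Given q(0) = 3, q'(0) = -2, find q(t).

Divide through by 2: q'' - 2q' + q = -4*exp(-2*t).
Characteristic equation r² - 2r + 1 = 0 has discriminant (-2)² - 4·(1) = 0, so r = 1 is a repeated root.
Hence q_h = (C1 + C2*t)*exp(t).
Try q_p = A*exp(-2*t). Substituting into the equation and dividing by exp(-2*t) gives A = -4/9, so q_p = -4*exp(-2*t)/9.
General solution: q = -4*exp(-2*t)/9 + C1*exp(t) + C2*t*exp(t).
Apply the initial conditions: q(0) = -4/9 + C1 = 3 and q'(0) = 8/9 + C1 + C2 = -2. Solving gives C1 = 31/9, C2 = -19/3.

q = -4*exp(-2*t)/9 + 31*exp(t)/9 - 19*t*exp(t)/3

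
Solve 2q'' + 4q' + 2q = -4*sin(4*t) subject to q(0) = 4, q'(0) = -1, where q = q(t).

q = 16*cos(4*t)/289 + 30*sin(4*t)/289 + 1140*exp(-t)/289 + 43*t*exp(-t)/17

Divide through by 2: q'' + 2q' + q = -2*sin(4*t).
Characteristic equation r² + 2r + 1 = 0 has discriminant (2)² - 4·(1) = 0, so r = -1 is a repeated root.
Hence q_h = (C1 + C2*t)*exp(-t).
Try q_p = A*cos(4*t) + B*sin(4*t). Substituting and equating the coefficients of cos(4t) and sin(4t) gives A = 16/289, B = 30/289, so q_p = 16*cos(4*t)/289 + 30*sin(4*t)/289.
General solution: q = 16*cos(4*t)/289 + 30*sin(4*t)/289 + C1*exp(-t) + C2*t*exp(-t).
Apply the initial conditions: q(0) = 16/289 + C1 = 4 and q'(0) = 120/289 + C2 - C1 = -1. Solving gives C1 = 1140/289, C2 = 43/17.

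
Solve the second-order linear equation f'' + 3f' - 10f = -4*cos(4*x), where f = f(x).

f = -12*sin(4*x)/205 + 26*cos(4*x)/205 + C1*exp(-5*x) + C2*exp(2*x)

Characteristic equation r² + 3r - 10 = 0 factors as (r + 5)(r - 2) = 0, so r = -5, 2.
Hence f_h = C1*exp(-5*x) + C2*exp(2*x).
Try f_p = A*cos(4*x) + B*sin(4*x). Substituting and equating the coefficients of cos(4x) and sin(4x) gives A = 26/205, B = -12/205, so f_p = -12*sin(4*x)/205 + 26*cos(4*x)/205.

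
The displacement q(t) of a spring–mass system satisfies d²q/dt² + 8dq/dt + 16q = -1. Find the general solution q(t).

Characteristic equation r² + 8r + 16 = 0 has discriminant (8)² - 4·(16) = 0, so r = -4 is a repeated root.
Hence q_h = (C1 + C2*t)*exp(-4*t).
For the particular solution try q_p = A0. Substituting and matching coefficients of each power of t gives A0 = -1/16, so q_p = -1/16.

q = -1/16 + C1*exp(-4*t) + C2*t*exp(-4*t)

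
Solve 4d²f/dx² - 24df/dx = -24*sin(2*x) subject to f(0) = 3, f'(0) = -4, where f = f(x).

Divide through by 4: f'' - 6f' = -6*sin(2*x).
Characteristic equation r² - 6r = 0 factors as (r - 6)r = 0, so r = 6, 0.
Hence f_h = C1*exp(6*x) + C2.
Try f_p = A*cos(2*x) + B*sin(2*x). Substituting and equating the coefficients of cos(2x) and sin(2x) gives A = -9/20, B = 3/20, so f_p = -9*cos(2*x)/20 + 3*sin(2*x)/20.
General solution: f = C2 - 9*cos(2*x)/20 + 3*sin(2*x)/20 + C1*exp(6*x).
Apply the initial conditions: f(0) = -9/20 + C1 + C2 = 3 and f'(0) = 3/10 + 6*C1 = -4. Solving gives C1 = -43/60, C2 = 25/6.

f = 25/6 - 43*exp(6*x)/60 - 9*cos(2*x)/20 + 3*sin(2*x)/20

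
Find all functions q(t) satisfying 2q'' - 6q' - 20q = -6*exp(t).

q = exp(t)/4 + C1*exp(5*t) + C2*exp(-2*t)

Divide through by 2: q'' - 3q' - 10q = -3*exp(t).
Characteristic equation r² - 3r - 10 = 0 factors as (r - 5)(r + 2) = 0, so r = 5, -2.
Hence q_h = C1*exp(5*t) + C2*exp(-2*t).
Try q_p = A*exp(t). Substituting into the equation and dividing by exp(t) gives A = 1/4, so q_p = exp(t)/4.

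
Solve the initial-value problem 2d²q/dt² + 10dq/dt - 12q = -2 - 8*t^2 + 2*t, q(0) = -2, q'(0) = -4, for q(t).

Divide through by 2: q'' + 5q' - 6q = -1 + t - 4*t^2.
Characteristic equation r² + 5r - 6 = 0 factors as (r - 1)(r + 6) = 0, so r = 1, -6.
Hence q_h = C1*exp(t) + C2*exp(-6*t).
For the particular solution try q_p = A0 + A1*t + A2*t^2. Substituting and matching coefficients of each power of t gives A0 = 127/108, A1 = 17/18, A2 = 2/3, so q_p = 127/108 + 2*t^2/3 + 17*t/18.
General solution: q = 127/108 + 2*t^2/3 + 17*t/18 + C1*exp(t) + C2*exp(-6*t).
Apply the initial conditions: q(0) = 127/108 + C1 + C2 = -2 and q'(0) = 17/18 + C1 - 6*C2 = -4. Solving gives C1 = -24/7, C2 = 191/756.

q = 127/108 - 24*exp(t)/7 + 2*t**2/3 + 17*t/18 + 191*exp(-6*t)/756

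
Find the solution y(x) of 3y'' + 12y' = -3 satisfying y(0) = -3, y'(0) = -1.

y = -51/16 - x/4 + 3*exp(-4*x)/16

Divide through by 3: y'' + 4y' = -1.
Characteristic equation r² + 4r = 0 factors as (r + 4)r = 0, so r = -4, 0.
Hence y_h = C1*exp(-4*x) + C2.
Since 1 solves the homogeneous equation (r = 0 is a root of multiplicity 1), multiply the trial by x. Try y_p = A*x. Substituting into the equation and dividing by 1 gives A = -1/4, so y_p = -x/4.
General solution: y = C2 - x/4 + C1*exp(-4*x).
Apply the initial conditions: y(0) = C1 + C2 = -3 and y'(0) = -1/4 - 4*C1 = -1. Solving gives C1 = 3/16, C2 = -51/16.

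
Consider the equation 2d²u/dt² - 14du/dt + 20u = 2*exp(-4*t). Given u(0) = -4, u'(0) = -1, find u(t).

u = -115*exp(2*t)/18 + exp(-4*t)/54 + 64*exp(5*t)/27

Divide through by 2: u'' - 7u' + 10u = exp(-4*t).
Characteristic equation r² - 7r + 10 = 0 factors as (r - 5)(r - 2) = 0, so r = 5, 2.
Hence u_h = C1*exp(5*t) + C2*exp(2*t).
Try u_p = A*exp(-4*t). Substituting into the equation and dividing by exp(-4*t) gives A = 1/54, so u_p = exp(-4*t)/54.
General solution: u = exp(-4*t)/54 + C1*exp(5*t) + C2*exp(2*t).
Apply the initial conditions: u(0) = 1/54 + C1 + C2 = -4 and u'(0) = -2/27 + 2*C2 + 5*C1 = -1. Solving gives C1 = 64/27, C2 = -115/18.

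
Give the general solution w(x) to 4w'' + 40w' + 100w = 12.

Divide through by 4: w'' + 10w' + 25w = 3.
Characteristic equation r² + 10r + 25 = 0 has discriminant (10)² - 4·(25) = 0, so r = -5 is a repeated root.
Hence w_h = (C1 + C2*x)*exp(-5*x).
For the particular solution try w_p = A0. Substituting and matching coefficients of each power of x gives A0 = 3/25, so w_p = 3/25.

w = 3/25 + C1*exp(-5*x) + C2*x*exp(-5*x)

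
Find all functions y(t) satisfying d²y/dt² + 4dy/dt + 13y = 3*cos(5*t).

Characteristic equation r² + 4r + 13 = 0 has discriminant (4)² - 4·(13) = -36 < 0, so r = -2 ± 3i.
Hence y_h = C1*cos(3*t)*exp(-2*t) + C2*exp(-2*t)*sin(3*t).
Try y_p = A*cos(5*t) + B*sin(5*t). Substituting and equating the coefficients of cos(5t) and sin(5t) gives A = -9/136, B = 15/136, so y_p = -9*cos(5*t)/136 + 15*sin(5*t)/136.

y = -9*cos(5*t)/136 + 15*sin(5*t)/136 + C1*cos(3*t)*exp(-2*t) + C2*exp(-2*t)*sin(3*t)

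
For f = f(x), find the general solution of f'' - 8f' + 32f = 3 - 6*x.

Characteristic equation r² - 8r + 32 = 0 has discriminant (-8)² - 4·(32) = -64 < 0, so r = 4 ± 4i.
Hence f_h = C1*cos(4*x)*exp(4*x) + C2*exp(4*x)*sin(4*x).
For the particular solution try f_p = A0 + A1*x. Substituting and matching coefficients of each power of x gives A0 = 3/64, A1 = -3/16, so f_p = 3/64 - 3*x/16.

f = 3/64 - 3*x/16 + C1*cos(4*x)*exp(4*x) + C2*exp(4*x)*sin(4*x)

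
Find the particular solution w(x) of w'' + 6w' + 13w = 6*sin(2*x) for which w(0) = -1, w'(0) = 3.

Characteristic equation r² + 6r + 13 = 0 has discriminant (6)² - 4·(13) = -16 < 0, so r = -3 ± 2i.
Hence w_h = C1*cos(2*x)*exp(-3*x) + C2*exp(-3*x)*sin(2*x).
Try w_p = A*cos(2*x) + B*sin(2*x). Substituting and equating the coefficients of cos(2x) and sin(2x) gives A = -8/25, B = 6/25, so w_p = -8*cos(2*x)/25 + 6*sin(2*x)/25.
General solution: w = -8*cos(2*x)/25 + 6*sin(2*x)/25 + C1*cos(2*x)*exp(-3*x) + C2*exp(-3*x)*sin(2*x).
Apply the initial conditions: w(0) = -8/25 + C1 = -1 and w'(0) = 12/25 - 3*C1 + 2*C2 = 3. Solving gives C1 = -17/25, C2 = 6/25.

w = -8*cos(2*x)/25 + 6*sin(2*x)/25 - 17*cos(2*x)*exp(-3*x)/25 + 6*exp(-3*x)*sin(2*x)/25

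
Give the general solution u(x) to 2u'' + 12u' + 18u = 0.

Divide through by 2: u'' + 6u' + 9u = 0.
Characteristic equation r² + 6r + 9 = 0 has discriminant (6)² - 4·(9) = 0, so r = -3 is a repeated root.
Hence u_h = (C1 + C2*x)*exp(-3*x).

u = C1*exp(-3*x) + C2*x*exp(-3*x)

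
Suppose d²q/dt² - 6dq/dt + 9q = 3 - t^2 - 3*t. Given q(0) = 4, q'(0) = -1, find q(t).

Characteristic equation r² - 6r + 9 = 0 has discriminant (-6)² - 4·(9) = 0, so r = 3 is a repeated root.
Hence q_h = (C1 + C2*t)*exp(3*t).
For the particular solution try q_p = A0 + A1*t + A2*t^2. Substituting and matching coefficients of each power of t gives A0 = 1/27, A1 = -13/27, A2 = -1/9, so q_p = 1/27 - 13*t/27 - t^2/9.
General solution: q = 1/27 - 13*t/27 - t^2/9 + C1*exp(3*t) + C2*t*exp(3*t).
Apply the initial conditions: q(0) = 1/27 + C1 = 4 and q'(0) = -13/27 + C2 + 3*C1 = -1. Solving gives C1 = 107/27, C2 = -335/27.

q = 1/27 - 13*t/27 - t**2/9 + 107*exp(3*t)/27 - 335*t*exp(3*t)/27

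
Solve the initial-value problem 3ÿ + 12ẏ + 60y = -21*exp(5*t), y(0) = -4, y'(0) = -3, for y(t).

Divide through by 3: y'' + 4y' + 20y = -7*exp(5*t).
Characteristic equation r² + 4r + 20 = 0 has discriminant (4)² - 4·(20) = -64 < 0, so r = -2 ± 4i.
Hence y_h = C1*cos(4*t)*exp(-2*t) + C2*exp(-2*t)*sin(4*t).
Try y_p = A*exp(5*t). Substituting into the equation and dividing by exp(5*t) gives A = -7/65, so y_p = -7*exp(5*t)/65.
General solution: y = -7*exp(5*t)/65 + C1*cos(4*t)*exp(-2*t) + C2*exp(-2*t)*sin(4*t).
Apply the initial conditions: y(0) = -7/65 + C1 = -4 and y'(0) = -7/13 - 2*C1 + 4*C2 = -3. Solving gives C1 = -253/65, C2 = -333/130.

y = -7*exp(5*t)/65 - 333*exp(-2*t)*sin(4*t)/130 - 253*cos(4*t)*exp(-2*t)/65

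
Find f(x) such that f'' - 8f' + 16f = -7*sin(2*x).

f = -21*sin(2*x)/100 - 7*cos(2*x)/25 + C1*exp(4*x) + C2*x*exp(4*x)

Characteristic equation r² - 8r + 16 = 0 has discriminant (-8)² - 4·(16) = 0, so r = 4 is a repeated root.
Hence f_h = (C1 + C2*x)*exp(4*x).
Try f_p = A*cos(2*x) + B*sin(2*x). Substituting and equating the coefficients of cos(2x) and sin(2x) gives A = -7/25, B = -21/100, so f_p = -21*sin(2*x)/100 - 7*cos(2*x)/25.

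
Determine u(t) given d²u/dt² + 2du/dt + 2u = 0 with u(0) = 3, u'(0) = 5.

Characteristic equation r² + 2r + 2 = 0 has discriminant (2)² - 4·(2) = -4 < 0, so r = -1 ± i.
Hence u_h = C1*cos(t)*exp(-t) + C2*exp(-t)*sin(t).
Apply the initial conditions: u(0) = C1 = 3 and u'(0) = C2 - C1 = 5. Solving gives C1 = 3, C2 = 8.

u = 3*cos(t)*exp(-t) + 8*exp(-t)*sin(t)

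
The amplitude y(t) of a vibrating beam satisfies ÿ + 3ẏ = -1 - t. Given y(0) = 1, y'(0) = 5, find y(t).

Characteristic equation r² + 3r = 0 factors as (r + 3)r = 0, so r = -3, 0.
Hence y_h = C1*exp(-3*t) + C2.
Since 0 is a characteristic root (multiplicity 1), multiply the polynomial trial by t: try y_p = t*(A0 + A1*t). Substituting and matching coefficients of each power of t gives A0 = -2/9, A1 = -1/6, so y_p = -2*t/9 - t^2/6.
General solution: y = C2 - 2*t/9 - t^2/6 + C1*exp(-3*t).
Apply the initial conditions: y(0) = C1 + C2 = 1 and y'(0) = -2/9 - 3*C1 = 5. Solving gives C1 = -47/27, C2 = 74/27.

y = 74/27 - 47*exp(-3*t)/27 - 2*t/9 - t**2/6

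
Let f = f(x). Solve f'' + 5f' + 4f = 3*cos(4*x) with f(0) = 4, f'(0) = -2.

f = -13*exp(-4*x)/24 - 9*cos(4*x)/136 + 15*sin(4*x)/136 + 235*exp(-x)/51

Characteristic equation r² + 5r + 4 = 0 factors as (r + 4)(r + 1) = 0, so r = -4, -1.
Hence f_h = C1*exp(-4*x) + C2*exp(-x).
Try f_p = A*cos(4*x) + B*sin(4*x). Substituting and equating the coefficients of cos(4x) and sin(4x) gives A = -9/136, B = 15/136, so f_p = -9*cos(4*x)/136 + 15*sin(4*x)/136.
General solution: f = -9*cos(4*x)/136 + 15*sin(4*x)/136 + C1*exp(-4*x) + C2*exp(-x).
Apply the initial conditions: f(0) = -9/136 + C1 + C2 = 4 and f'(0) = 15/34 - C2 - 4*C1 = -2. Solving gives C1 = -13/24, C2 = 235/51.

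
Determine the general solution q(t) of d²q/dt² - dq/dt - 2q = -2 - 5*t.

Characteristic equation r² - r - 2 = 0 factors as (r - 2)(r + 1) = 0, so r = 2, -1.
Hence q_h = C1*exp(2*t) + C2*exp(-t).
For the particular solution try q_p = A0 + A1*t. Substituting and matching coefficients of each power of t gives A0 = -1/4, A1 = 5/2, so q_p = -1/4 + 5*t/2.

q = -1/4 + 5*t/2 + C1*exp(2*t) + C2*exp(-t)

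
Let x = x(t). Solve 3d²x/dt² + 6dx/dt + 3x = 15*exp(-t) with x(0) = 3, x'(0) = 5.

x = 3*exp(-t) + 8*t*exp(-t) + 5*t**2*exp(-t)/2

Divide through by 3: x'' + 2x' + x = 5*exp(-t).
Characteristic equation r² + 2r + 1 = 0 has discriminant (2)² - 4·(1) = 0, so r = -1 is a repeated root.
Hence x_h = (C1 + C2*t)*exp(-t).
Since exp(-t) solves the homogeneous equation (r = -1 is a root of multiplicity 2), multiply the trial by t^2. Try x_p = A*t^2*exp(-t). Substituting into the equation and dividing by exp(-t) gives A = 5/2, so x_p = 5*t^2*exp(-t)/2.
General solution: x = C1*exp(-t) + 5*t^2*exp(-t)/2 + C2*t*exp(-t).
Apply the initial conditions: x(0) = C1 = 3 and x'(0) = C2 - C1 = 5. Solving gives C1 = 3, C2 = 8.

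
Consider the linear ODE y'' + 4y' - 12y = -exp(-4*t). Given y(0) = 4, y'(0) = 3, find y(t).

Characteristic equation r² + 4r - 12 = 0 factors as (r - 2)(r + 6) = 0, so r = 2, -6.
Hence y_h = C1*exp(2*t) + C2*exp(-6*t).
Try y_p = A*exp(-4*t). Substituting into the equation and dividing by exp(-4*t) gives A = 1/12, so y_p = exp(-4*t)/12.
General solution: y = exp(-4*t)/12 + C1*exp(2*t) + C2*exp(-6*t).
Apply the initial conditions: y(0) = 1/12 + C1 + C2 = 4 and y'(0) = -1/3 - 6*C2 + 2*C1 = 3. Solving gives C1 = 161/48, C2 = 9/16.

y = exp(-4*t)/12 + 9*exp(-6*t)/16 + 161*exp(2*t)/48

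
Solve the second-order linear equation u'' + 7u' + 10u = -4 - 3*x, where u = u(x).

Characteristic equation r² + 7r + 10 = 0 factors as (r + 5)(r + 2) = 0, so r = -5, -2.
Hence u_h = C1*exp(-5*x) + C2*exp(-2*x).
For the particular solution try u_p = A0 + A1*x. Substituting and matching coefficients of each power of x gives A0 = -19/100, A1 = -3/10, so u_p = -19/100 - 3*x/10.

u = -19/100 - 3*x/10 + C1*exp(-5*x) + C2*exp(-2*x)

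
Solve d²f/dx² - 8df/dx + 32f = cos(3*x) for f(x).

Characteristic equation r² - 8r + 32 = 0 has discriminant (-8)² - 4·(32) = -64 < 0, so r = 4 ± 4i.
Hence f_h = C1*cos(4*x)*exp(4*x) + C2*exp(4*x)*sin(4*x).
Try f_p = A*cos(3*x) + B*sin(3*x). Substituting and equating the coefficients of cos(3x) and sin(3x) gives A = 23/1105, B = -24/1105, so f_p = -24*sin(3*x)/1105 + 23*cos(3*x)/1105.

f = -24*sin(3*x)/1105 + 23*cos(3*x)/1105 + C1*cos(4*x)*exp(4*x) + C2*exp(4*x)*sin(4*x)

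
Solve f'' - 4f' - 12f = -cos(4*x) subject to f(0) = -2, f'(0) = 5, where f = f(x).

Characteristic equation r² - 4r - 12 = 0 factors as (r + 2)(r - 6) = 0, so r = -2, 6.
Hence f_h = C1*exp(-2*x) + C2*exp(6*x).
Try f_p = A*cos(4*x) + B*sin(4*x). Substituting and equating the coefficients of cos(4x) and sin(4x) gives A = 7/260, B = 1/65, so f_p = sin(4*x)/65 + 7*cos(4*x)/260.
General solution: f = sin(4*x)/65 + 7*cos(4*x)/260 + C1*exp(-2*x) + C2*exp(6*x).
Apply the initial conditions: f(0) = 7/260 + C1 + C2 = -2 and f'(0) = 4/65 - 2*C1 + 6*C2 = 5. Solving gives C1 = -171/80, C2 = 23/208.

f = -171*exp(-2*x)/80 + sin(4*x)/65 + 7*cos(4*x)/260 + 23*exp(6*x)/208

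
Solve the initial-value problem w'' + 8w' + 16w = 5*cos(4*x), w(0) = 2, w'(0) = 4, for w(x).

Characteristic equation r² + 8r + 16 = 0 has discriminant (8)² - 4·(16) = 0, so r = -4 is a repeated root.
Hence w_h = (C1 + C2*x)*exp(-4*x).
Try w_p = A*cos(4*x) + B*sin(4*x). Substituting and equating the coefficients of cos(4x) and sin(4x) gives A = 0, B = 5/32, so w_p = 5*sin(4*x)/32.
General solution: w = 5*sin(4*x)/32 + C1*exp(-4*x) + C2*x*exp(-4*x).
Apply the initial conditions: w(0) = C1 = 2 and w'(0) = 5/8 + C2 - 4*C1 = 4. Solving gives C1 = 2, C2 = 91/8.

w = 2*exp(-4*x) + 5*sin(4*x)/32 + 91*x*exp(-4*x)/8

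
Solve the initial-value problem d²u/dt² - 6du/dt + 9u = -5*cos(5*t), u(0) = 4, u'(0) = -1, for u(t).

u = 20*cos(5*t)/289 + 75*sin(5*t)/578 + 1136*exp(3*t)/289 - 457*t*exp(3*t)/34

Characteristic equation r² - 6r + 9 = 0 has discriminant (-6)² - 4·(9) = 0, so r = 3 is a repeated root.
Hence u_h = (C1 + C2*t)*exp(3*t).
Try u_p = A*cos(5*t) + B*sin(5*t). Substituting and equating the coefficients of cos(5t) and sin(5t) gives A = 20/289, B = 75/578, so u_p = 20*cos(5*t)/289 + 75*sin(5*t)/578.
General solution: u = 20*cos(5*t)/289 + 75*sin(5*t)/578 + C1*exp(3*t) + C2*t*exp(3*t).
Apply the initial conditions: u(0) = 20/289 + C1 = 4 and u'(0) = 375/578 + C2 + 3*C1 = -1. Solving gives C1 = 1136/289, C2 = -457/34.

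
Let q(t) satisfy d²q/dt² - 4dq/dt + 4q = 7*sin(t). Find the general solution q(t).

Characteristic equation r² - 4r + 4 = 0 has discriminant (-4)² - 4·(4) = 0, so r = 2 is a repeated root.
Hence q_h = (C1 + C2*t)*exp(2*t).
Try q_p = A*cos(t) + B*sin(t). Substituting and equating the coefficients of cos(t) and sin(t) gives A = 28/25, B = 21/25, so q_p = 21*sin(t)/25 + 28*cos(t)/25.

q = 21*sin(t)/25 + 28*cos(t)/25 + C1*exp(2*t) + C2*t*exp(2*t)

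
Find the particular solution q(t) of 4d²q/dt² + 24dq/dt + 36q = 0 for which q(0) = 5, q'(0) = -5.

q = 5*exp(-3*t) + 10*t*exp(-3*t)

Divide through by 4: q'' + 6q' + 9q = 0.
Characteristic equation r² + 6r + 9 = 0 has discriminant (6)² - 4·(9) = 0, so r = -3 is a repeated root.
Hence q_h = (C1 + C2*t)*exp(-3*t).
Apply the initial conditions: q(0) = C1 = 5 and q'(0) = C2 - 3*C1 = -5. Solving gives C1 = 5, C2 = 10.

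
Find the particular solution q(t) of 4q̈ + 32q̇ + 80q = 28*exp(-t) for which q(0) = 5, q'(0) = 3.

q = 7*exp(-t)/13 + 58*cos(2*t)*exp(-4*t)/13 + 139*exp(-4*t)*sin(2*t)/13

Divide through by 4: q'' + 8q' + 20q = 7*exp(-t).
Characteristic equation r² + 8r + 20 = 0 has discriminant (8)² - 4·(20) = -16 < 0, so r = -4 ± 2i.
Hence q_h = C1*cos(2*t)*exp(-4*t) + C2*exp(-4*t)*sin(2*t).
Try q_p = A*exp(-t). Substituting into the equation and dividing by exp(-t) gives A = 7/13, so q_p = 7*exp(-t)/13.
General solution: q = 7*exp(-t)/13 + C1*cos(2*t)*exp(-4*t) + C2*exp(-4*t)*sin(2*t).
Apply the initial conditions: q(0) = 7/13 + C1 = 5 and q'(0) = -7/13 - 4*C1 + 2*C2 = 3. Solving gives C1 = 58/13, C2 = 139/13.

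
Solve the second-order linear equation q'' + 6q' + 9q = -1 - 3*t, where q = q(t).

q = 1/9 - t/3 + C1*exp(-3*t) + C2*t*exp(-3*t)

Characteristic equation r² + 6r + 9 = 0 has discriminant (6)² - 4·(9) = 0, so r = -3 is a repeated root.
Hence q_h = (C1 + C2*t)*exp(-3*t).
For the particular solution try q_p = A0 + A1*t. Substituting and matching coefficients of each power of t gives A0 = 1/9, A1 = -1/3, so q_p = 1/9 - t/3.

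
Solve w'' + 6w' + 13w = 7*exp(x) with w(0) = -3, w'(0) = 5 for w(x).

Characteristic equation r² + 6r + 13 = 0 has discriminant (6)² - 4·(13) = -16 < 0, so r = -3 ± 2i.
Hence w_h = C1*cos(2*x)*exp(-3*x) + C2*exp(-3*x)*sin(2*x).
Try w_p = A*exp(x). Substituting into the equation and dividing by exp(x) gives A = 7/20, so w_p = 7*exp(x)/20.
General solution: w = 7*exp(x)/20 + C1*cos(2*x)*exp(-3*x) + C2*exp(-3*x)*sin(2*x).
Apply the initial conditions: w(0) = 7/20 + C1 = -3 and w'(0) = 7/20 - 3*C1 + 2*C2 = 5. Solving gives C1 = -67/20, C2 = -27/10.

w = 7*exp(x)/20 - 67*cos(2*x)*exp(-3*x)/20 - 27*exp(-3*x)*sin(2*x)/10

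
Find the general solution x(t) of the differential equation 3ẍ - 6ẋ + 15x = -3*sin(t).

x = -sin(t)/5 - cos(t)/10 + C1*cos(2*t)*exp(t) + C2*exp(t)*sin(2*t)

Divide through by 3: x'' - 2x' + 5x = -sin(t).
Characteristic equation r² - 2r + 5 = 0 has discriminant (-2)² - 4·(5) = -16 < 0, so r = 1 ± 2i.
Hence x_h = C1*cos(2*t)*exp(t) + C2*exp(t)*sin(2*t).
Try x_p = A*cos(t) + B*sin(t). Substituting and equating the coefficients of cos(t) and sin(t) gives A = -1/10, B = -1/5, so x_p = -sin(t)/5 - cos(t)/10.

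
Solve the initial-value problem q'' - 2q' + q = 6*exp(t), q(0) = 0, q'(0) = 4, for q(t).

Characteristic equation r² - 2r + 1 = 0 has discriminant (-2)² - 4·(1) = 0, so r = 1 is a repeated root.
Hence q_h = (C1 + C2*t)*exp(t).
Since exp(t) solves the homogeneous equation (r = 1 is a root of multiplicity 2), multiply the trial by t^2. Try q_p = A*t^2*exp(t). Substituting into the equation and dividing by exp(t) gives A = 3, so q_p = 3*t^2*exp(t).
General solution: q = C1*exp(t) + 3*t^2*exp(t) + C2*t*exp(t).
Apply the initial conditions: q(0) = C1 = 0 and q'(0) = C1 + C2 = 4. Solving gives C1 = 0, C2 = 4.

q = 3*t**2*exp(t) + 4*t*exp(t)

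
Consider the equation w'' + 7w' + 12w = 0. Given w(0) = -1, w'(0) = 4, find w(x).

w = -exp(-4*x)

Characteristic equation r² + 7r + 12 = 0 factors as (r + 3)(r + 4) = 0, so r = -3, -4.
Hence w_h = C1*exp(-3*x) + C2*exp(-4*x).
Apply the initial conditions: w(0) = C1 + C2 = -1 and w'(0) = -4*C2 - 3*C1 = 4. Solving gives C1 = 0, C2 = -1.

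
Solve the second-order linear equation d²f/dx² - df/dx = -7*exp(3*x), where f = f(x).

f = C2 - 7*exp(3*x)/6 + C1*exp(x)

Characteristic equation r² - r = 0 factors as (r - 1)r = 0, so r = 1, 0.
Hence f_h = C1*exp(x) + C2.
Try f_p = A*exp(3*x). Substituting into the equation and dividing by exp(3*x) gives A = -7/6, so f_p = -7*exp(3*x)/6.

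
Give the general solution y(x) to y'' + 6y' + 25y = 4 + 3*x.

Characteristic equation r² + 6r + 25 = 0 has discriminant (6)² - 4·(25) = -64 < 0, so r = -3 ± 4i.
Hence y_h = C1*cos(4*x)*exp(-3*x) + C2*exp(-3*x)*sin(4*x).
For the particular solution try y_p = A0 + A1*x. Substituting and matching coefficients of each power of x gives A0 = 82/625, A1 = 3/25, so y_p = 82/625 + 3*x/25.

y = 82/625 + 3*x/25 + C1*cos(4*x)*exp(-3*x) + C2*exp(-3*x)*sin(4*x)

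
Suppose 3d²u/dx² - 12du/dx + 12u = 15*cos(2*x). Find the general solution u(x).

u = -5*sin(2*x)/8 + C1*exp(2*x) + C2*x*exp(2*x)

Divide through by 3: u'' - 4u' + 4u = 5*cos(2*x).
Characteristic equation r² - 4r + 4 = 0 has discriminant (-4)² - 4·(4) = 0, so r = 2 is a repeated root.
Hence u_h = (C1 + C2*x)*exp(2*x).
Try u_p = A*cos(2*x) + B*sin(2*x). Substituting and equating the coefficients of cos(2x) and sin(2x) gives A = 0, B = -5/8, so u_p = -5*sin(2*x)/8.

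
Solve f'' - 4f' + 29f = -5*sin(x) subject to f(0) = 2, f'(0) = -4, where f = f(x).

Characteristic equation r² - 4r + 29 = 0 has discriminant (-4)² - 4·(29) = -100 < 0, so r = 2 ± 5i.
Hence f_h = C1*cos(5*x)*exp(2*x) + C2*exp(2*x)*sin(5*x).
Try f_p = A*cos(x) + B*sin(x). Substituting and equating the coefficients of cos(x) and sin(x) gives A = -1/40, B = -7/40, so f_p = -7*sin(x)/40 - cos(x)/40.
General solution: f = -7*sin(x)/40 - cos(x)/40 + C1*cos(5*x)*exp(2*x) + C2*exp(2*x)*sin(5*x).
Apply the initial conditions: f(0) = -1/40 + C1 = 2 and f'(0) = -7/40 + 2*C1 + 5*C2 = -4. Solving gives C1 = 81/40, C2 = -63/40.

f = -7*sin(x)/40 - cos(x)/40 - 63*exp(2*x)*sin(5*x)/40 + 81*cos(5*x)*exp(2*x)/40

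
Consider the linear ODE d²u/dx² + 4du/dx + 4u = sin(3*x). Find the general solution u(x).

Characteristic equation r² + 4r + 4 = 0 has discriminant (4)² - 4·(4) = 0, so r = -2 is a repeated root.
Hence u_h = (C1 + C2*x)*exp(-2*x).
Try u_p = A*cos(3*x) + B*sin(3*x). Substituting and equating the coefficients of cos(3x) and sin(3x) gives A = -12/169, B = -5/169, so u_p = -12*cos(3*x)/169 - 5*sin(3*x)/169.

u = -12*cos(3*x)/169 - 5*sin(3*x)/169 + C1*exp(-2*x) + C2*x*exp(-2*x)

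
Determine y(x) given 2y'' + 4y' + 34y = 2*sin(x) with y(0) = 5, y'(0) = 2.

Divide through by 2: y'' + 2y' + 17y = sin(x).
Characteristic equation r² + 2r + 17 = 0 has discriminant (2)² - 4·(17) = -64 < 0, so r = -1 ± 4i.
Hence y_h = C1*cos(4*x)*exp(-x) + C2*exp(-x)*sin(4*x).
Try y_p = A*cos(x) + B*sin(x). Substituting and equating the coefficients of cos(x) and sin(x) gives A = -1/130, B = 4/65, so y_p = -cos(x)/130 + 4*sin(x)/65.
General solution: y = -cos(x)/130 + 4*sin(x)/65 + C1*cos(4*x)*exp(-x) + C2*exp(-x)*sin(4*x).
Apply the initial conditions: y(0) = -1/130 + C1 = 5 and y'(0) = 4/65 - C1 + 4*C2 = 2. Solving gives C1 = 651/130, C2 = 903/520.

y = -cos(x)/130 + 4*sin(x)/65 + 651*cos(4*x)*exp(-x)/130 + 903*exp(-x)*sin(4*x)/520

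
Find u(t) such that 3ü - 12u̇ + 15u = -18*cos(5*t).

u = 3*cos(5*t)/20 + 3*sin(5*t)/20 + C1*cos(t)*exp(2*t) + C2*exp(2*t)*sin(t)

Divide through by 3: u'' - 4u' + 5u = -6*cos(5*t).
Characteristic equation r² - 4r + 5 = 0 has discriminant (-4)² - 4·(5) = -4 < 0, so r = 2 ± i.
Hence u_h = C1*cos(t)*exp(2*t) + C2*exp(2*t)*sin(t).
Try u_p = A*cos(5*t) + B*sin(5*t). Substituting and equating the coefficients of cos(5t) and sin(5t) gives A = 3/20, B = 3/20, so u_p = 3*cos(5*t)/20 + 3*sin(5*t)/20.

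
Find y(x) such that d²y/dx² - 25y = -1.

y = 1/25 + C1*exp(-5*x) + C2*exp(5*x)

Characteristic equation r² - 25 = 0 factors as (r + 5)(r - 5) = 0, so r = -5, 5.
Hence y_h = C1*exp(-5*x) + C2*exp(5*x).
For the particular solution try y_p = A0. Substituting and matching coefficients of each power of x gives A0 = 1/25, so y_p = 1/25.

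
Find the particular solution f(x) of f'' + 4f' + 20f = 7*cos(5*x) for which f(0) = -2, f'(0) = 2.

f = -7*cos(5*x)/85 + 28*sin(5*x)/85 - 163*cos(4*x)*exp(-2*x)/85 - 74*exp(-2*x)*sin(4*x)/85

Characteristic equation r² + 4r + 20 = 0 has discriminant (4)² - 4·(20) = -64 < 0, so r = -2 ± 4i.
Hence f_h = C1*cos(4*x)*exp(-2*x) + C2*exp(-2*x)*sin(4*x).
Try f_p = A*cos(5*x) + B*sin(5*x). Substituting and equating the coefficients of cos(5x) and sin(5x) gives A = -7/85, B = 28/85, so f_p = -7*cos(5*x)/85 + 28*sin(5*x)/85.
General solution: f = -7*cos(5*x)/85 + 28*sin(5*x)/85 + C1*cos(4*x)*exp(-2*x) + C2*exp(-2*x)*sin(4*x).
Apply the initial conditions: f(0) = -7/85 + C1 = -2 and f'(0) = 28/17 - 2*C1 + 4*C2 = 2. Solving gives C1 = -163/85, C2 = -74/85.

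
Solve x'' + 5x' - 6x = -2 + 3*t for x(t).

Characteristic equation r² + 5r - 6 = 0 factors as (r + 6)(r - 1) = 0, so r = -6, 1.
Hence x_h = C1*exp(-6*t) + C2*exp(t).
For the particular solution try x_p = A0 + A1*t. Substituting and matching coefficients of each power of t gives A0 = -1/12, A1 = -1/2, so x_p = -1/12 - t/2.

x = -1/12 - t/2 + C1*exp(-6*t) + C2*exp(t)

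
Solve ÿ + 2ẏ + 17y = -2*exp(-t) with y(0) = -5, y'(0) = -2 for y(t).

y = -exp(-t)/8 - 39*cos(4*t)*exp(-t)/8 - 7*exp(-t)*sin(4*t)/4

Characteristic equation r² + 2r + 17 = 0 has discriminant (2)² - 4·(17) = -64 < 0, so r = -1 ± 4i.
Hence y_h = C1*cos(4*t)*exp(-t) + C2*exp(-t)*sin(4*t).
Try y_p = A*exp(-t). Substituting into the equation and dividing by exp(-t) gives A = -1/8, so y_p = -exp(-t)/8.
General solution: y = -exp(-t)/8 + C1*cos(4*t)*exp(-t) + C2*exp(-t)*sin(4*t).
Apply the initial conditions: y(0) = -1/8 + C1 = -5 and y'(0) = 1/8 - C1 + 4*C2 = -2. Solving gives C1 = -39/8, C2 = -7/4.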